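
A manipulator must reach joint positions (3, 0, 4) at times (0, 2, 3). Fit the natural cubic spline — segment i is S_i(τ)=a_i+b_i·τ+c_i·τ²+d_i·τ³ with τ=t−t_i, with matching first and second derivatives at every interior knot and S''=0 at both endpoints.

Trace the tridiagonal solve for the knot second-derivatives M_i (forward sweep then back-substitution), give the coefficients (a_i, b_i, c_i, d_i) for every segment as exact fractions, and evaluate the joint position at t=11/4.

  seg 0: a=3 b=-10/3 c=0 d=11/24
  seg 1: a=0 b=13/6 c=11/4 d=-11/12
S(11/4) = 713/256

Δ: Δ0=-3/2, Δ1=4
row 1: diag=6, rhs=33; c'=1/6, d'=11/2
back: M1=11/2
M: M0=0, M1=11/2, M2=0
seg 0: a=3, c=M0/2=0, d=(M1−M0)/(6·2)=11/24, b=Δ0−h0·(2M0+M1)/6=-10/3
seg 1: a=0, c=M1/2=11/4, d=(M2−M1)/(6·1)=-11/12, b=Δ1−h1·(2M1+M2)/6=13/6
t_q=11/4 → seg 1, τ=3/4; S=0+13/6·τ+11/4·τ²+-11/12·τ³=713/256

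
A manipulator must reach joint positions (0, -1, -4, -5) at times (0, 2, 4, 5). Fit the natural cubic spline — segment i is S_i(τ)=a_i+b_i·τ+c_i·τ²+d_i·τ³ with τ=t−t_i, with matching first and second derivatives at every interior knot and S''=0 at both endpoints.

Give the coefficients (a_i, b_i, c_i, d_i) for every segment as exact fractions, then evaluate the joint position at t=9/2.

  seg 0: a=0 b=-2/11 c=0 d=-7/88
  seg 1: a=-1 b=-25/22 c=-21/44 d=13/88
  seg 2: a=-4 b=-14/11 c=9/22 d=-3/22
S(9/2) = -801/176

Δ: Δ0=-1/2, Δ1=-3/2, Δ2=-1
row 1: diag=8, rhs=-6; c'=1/4, d'=-3/4
row 2: denom=6−2·1/4=11/2; d'=(3−2·-3/4)/(11/2)=9/11
back: M2=9/11
back: M1=-3/4−1/4·9/11=-21/22
M: M0=0, M1=-21/22, M2=9/11, M3=0
seg 0: a=0, c=M0/2=0, d=(M1−M0)/(6·2)=-7/88, b=Δ0−h0·(2M0+M1)/6=-2/11
seg 1: a=-1, c=M1/2=-21/44, d=(M2−M1)/(6·2)=13/88, b=Δ1−h1·(2M1+M2)/6=-25/22
seg 2: a=-4, c=M2/2=9/22, d=(M3−M2)/(6·1)=-3/22, b=Δ2−h2·(2M2+M3)/6=-14/11
t_q=9/2 → seg 2, τ=1/2; S=-4+-14/11·τ+9/22·τ²+-3/22·τ³=-801/176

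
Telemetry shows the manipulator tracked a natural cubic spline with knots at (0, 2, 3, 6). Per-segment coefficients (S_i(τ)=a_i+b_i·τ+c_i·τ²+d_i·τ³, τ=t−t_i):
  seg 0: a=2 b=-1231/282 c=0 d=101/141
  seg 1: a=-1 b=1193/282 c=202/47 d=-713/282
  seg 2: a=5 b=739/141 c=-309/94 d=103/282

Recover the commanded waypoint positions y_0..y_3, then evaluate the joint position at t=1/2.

y_0=2 y_1=-1 y_2=5 y_3=1
S(1/2) = -35/376

y_0 = S_0(0) = a_0 = 2
y_1 = S_1(0) = a_1 = -1
y_2 = S_2(0) = a_2 = 5
y_3 = S_2(3) = 1
t_q=1/2 is in segment 0 (τ=1/2); S_0(τ)=-35/376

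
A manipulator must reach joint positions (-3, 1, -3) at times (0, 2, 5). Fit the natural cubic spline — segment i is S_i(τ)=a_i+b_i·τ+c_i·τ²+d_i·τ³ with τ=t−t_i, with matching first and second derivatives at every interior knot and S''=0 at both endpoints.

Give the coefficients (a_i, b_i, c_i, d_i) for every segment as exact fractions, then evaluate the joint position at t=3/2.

  seg 0: a=-3 b=8/3 c=0 d=-1/6
  seg 1: a=1 b=2/3 c=-1 d=1/9
S(3/2) = 7/16

Δ: Δ0=2, Δ1=-4/3
row 1: diag=10, rhs=-20; c'=3/10, d'=-2
back: M1=-2
M: M0=0, M1=-2, M2=0
seg 0: a=-3, c=M0/2=0, d=(M1−M0)/(6·2)=-1/6, b=Δ0−h0·(2M0+M1)/6=8/3
seg 1: a=1, c=M1/2=-1, d=(M2−M1)/(6·3)=1/9, b=Δ1−h1·(2M1+M2)/6=2/3
t_q=3/2 → seg 0, τ=3/2; S=-3+8/3·τ+0·τ²+-1/6·τ³=7/16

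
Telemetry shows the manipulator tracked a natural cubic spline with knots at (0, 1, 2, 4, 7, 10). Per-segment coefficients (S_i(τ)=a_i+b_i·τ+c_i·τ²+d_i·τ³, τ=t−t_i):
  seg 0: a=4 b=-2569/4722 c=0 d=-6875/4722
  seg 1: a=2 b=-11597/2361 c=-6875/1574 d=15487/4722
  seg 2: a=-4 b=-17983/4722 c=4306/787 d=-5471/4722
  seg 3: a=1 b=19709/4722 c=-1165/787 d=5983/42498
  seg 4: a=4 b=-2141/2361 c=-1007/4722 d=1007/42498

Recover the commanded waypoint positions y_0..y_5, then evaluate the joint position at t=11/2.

y_0 = S_0(0) = a_0 = 4
y_1 = S_1(0) = a_1 = 2
y_2 = S_2(0) = a_2 = -4
y_3 = S_3(0) = a_3 = 1
y_4 = S_4(0) = a_4 = 4
y_5 = S_4(3) = 0
t_q=11/2 is in segment 3 (τ=3/2); S_3(τ)=55471/12592

y_0=4 y_1=2 y_2=-4 y_3=1 y_4=4 y_5=0
S(11/2) = 55471/12592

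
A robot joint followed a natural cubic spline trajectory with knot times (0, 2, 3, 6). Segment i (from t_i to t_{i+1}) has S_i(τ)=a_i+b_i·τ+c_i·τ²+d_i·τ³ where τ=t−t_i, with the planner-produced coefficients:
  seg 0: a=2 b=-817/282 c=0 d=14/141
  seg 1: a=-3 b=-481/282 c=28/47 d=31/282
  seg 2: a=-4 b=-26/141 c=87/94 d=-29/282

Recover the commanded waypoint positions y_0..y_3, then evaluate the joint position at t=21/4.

y_0=2 y_1=-3 y_2=-4 y_3=1
S(21/4) = -5419/6016

y_0 = S_0(0) = a_0 = 2
y_1 = S_1(0) = a_1 = -3
y_2 = S_2(0) = a_2 = -4
y_3 = S_2(3) = 1
t_q=21/4 is in segment 2 (τ=9/4); S_2(τ)=-5419/6016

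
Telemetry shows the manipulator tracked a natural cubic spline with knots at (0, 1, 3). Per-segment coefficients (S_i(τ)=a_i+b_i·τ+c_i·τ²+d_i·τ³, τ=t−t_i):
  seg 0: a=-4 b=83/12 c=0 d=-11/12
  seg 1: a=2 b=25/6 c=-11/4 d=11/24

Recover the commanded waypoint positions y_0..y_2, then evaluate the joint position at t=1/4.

y_0 = S_0(0) = a_0 = -4
y_1 = S_1(0) = a_1 = 2
y_2 = S_1(2) = 3
t_q=1/4 is in segment 0 (τ=1/4); S_0(τ)=-585/256

y_0=-4 y_1=2 y_2=3
S(1/4) = -585/256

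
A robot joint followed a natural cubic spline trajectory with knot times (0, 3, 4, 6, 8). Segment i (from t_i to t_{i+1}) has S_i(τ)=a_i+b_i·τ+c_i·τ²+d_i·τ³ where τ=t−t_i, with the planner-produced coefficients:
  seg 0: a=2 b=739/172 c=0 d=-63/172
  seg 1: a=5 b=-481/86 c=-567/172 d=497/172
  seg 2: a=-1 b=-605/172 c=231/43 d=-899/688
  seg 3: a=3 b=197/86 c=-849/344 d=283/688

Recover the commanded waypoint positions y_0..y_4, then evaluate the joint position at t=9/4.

y_0 = S_0(0) = a_0 = 2
y_1 = S_1(0) = a_1 = 5
y_2 = S_2(0) = a_2 = -1
y_3 = S_3(0) = a_3 = 3
y_4 = S_3(2) = 1
t_q=9/4 is in segment 0 (τ=9/4); S_0(τ)=82505/11008

y_0=2 y_1=5 y_2=-1 y_3=3 y_4=1
S(9/4) = 82505/11008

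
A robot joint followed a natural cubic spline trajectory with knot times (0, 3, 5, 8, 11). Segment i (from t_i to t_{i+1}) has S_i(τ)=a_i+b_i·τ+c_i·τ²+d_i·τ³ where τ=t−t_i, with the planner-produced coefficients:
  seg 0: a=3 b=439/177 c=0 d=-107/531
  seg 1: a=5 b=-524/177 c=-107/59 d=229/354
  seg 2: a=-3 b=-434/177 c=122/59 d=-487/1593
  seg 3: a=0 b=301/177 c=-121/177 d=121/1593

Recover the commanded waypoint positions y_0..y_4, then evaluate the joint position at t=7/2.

y_0=3 y_1=5 y_2=-3 y_3=0 y_4=1
S(7/2) = 2971/944

y_0 = S_0(0) = a_0 = 3
y_1 = S_1(0) = a_1 = 5
y_2 = S_2(0) = a_2 = -3
y_3 = S_3(0) = a_3 = 0
y_4 = S_3(3) = 1
t_q=7/2 is in segment 1 (τ=1/2); S_1(τ)=2971/944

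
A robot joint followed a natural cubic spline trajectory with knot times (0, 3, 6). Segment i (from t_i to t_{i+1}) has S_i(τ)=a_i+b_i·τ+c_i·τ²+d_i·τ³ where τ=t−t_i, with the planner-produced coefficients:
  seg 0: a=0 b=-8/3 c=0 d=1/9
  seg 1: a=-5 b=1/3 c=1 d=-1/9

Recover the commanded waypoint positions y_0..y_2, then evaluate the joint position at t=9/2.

y_0=0 y_1=-5 y_2=2
S(9/2) = -21/8

y_0 = S_0(0) = a_0 = 0
y_1 = S_1(0) = a_1 = -5
y_2 = S_1(3) = 2
t_q=9/2 is in segment 1 (τ=3/2); S_1(τ)=-21/8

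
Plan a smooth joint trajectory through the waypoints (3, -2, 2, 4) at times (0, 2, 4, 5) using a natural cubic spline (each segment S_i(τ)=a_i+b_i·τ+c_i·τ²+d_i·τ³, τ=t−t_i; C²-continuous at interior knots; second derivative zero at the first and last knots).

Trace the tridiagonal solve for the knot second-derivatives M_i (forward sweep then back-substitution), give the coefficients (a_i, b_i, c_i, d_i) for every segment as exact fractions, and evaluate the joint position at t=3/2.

  seg 0: a=3 b=-41/11 c=0 d=27/88
  seg 1: a=-2 b=-1/22 c=81/44 d=-9/22
  seg 2: a=2 b=53/22 c=-27/44 d=9/44
S(3/2) = -1095/704

Δ: Δ0=-5/2, Δ1=2, Δ2=2
row 1: diag=8, rhs=27; c'=1/4, d'=27/8
row 2: denom=6−2·1/4=11/2; d'=(0−2·27/8)/(11/2)=-27/22
back: M2=-27/22
back: M1=27/8−1/4·-27/22=81/22
M: M0=0, M1=81/22, M2=-27/22, M3=0
seg 0: a=3, c=M0/2=0, d=(M1−M0)/(6·2)=27/88, b=Δ0−h0·(2M0+M1)/6=-41/11
seg 1: a=-2, c=M1/2=81/44, d=(M2−M1)/(6·2)=-9/22, b=Δ1−h1·(2M1+M2)/6=-1/22
seg 2: a=2, c=M2/2=-27/44, d=(M3−M2)/(6·1)=9/44, b=Δ2−h2·(2M2+M3)/6=53/22
t_q=3/2 → seg 0, τ=3/2; S=3+-41/11·τ+0·τ²+27/88·τ³=-1095/704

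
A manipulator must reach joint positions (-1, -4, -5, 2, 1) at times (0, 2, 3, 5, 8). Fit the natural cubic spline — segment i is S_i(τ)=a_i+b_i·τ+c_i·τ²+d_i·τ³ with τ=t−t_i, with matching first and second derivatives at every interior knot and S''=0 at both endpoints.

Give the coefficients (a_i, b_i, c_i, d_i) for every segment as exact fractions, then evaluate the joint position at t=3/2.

Δ: Δ0=-3/2, Δ1=-1, Δ2=7/2, Δ3=-1/3
row 1: diag=6, rhs=3; c'=1/6, d'=1/2
row 2: denom=6−1·1/6=35/6; d'=(27−1·1/2)/(35/6)=159/35
row 3: denom=10−2·12/35=326/35; d'=(-23−2·159/35)/(326/35)=-1123/326
back: M3=-1123/326
back: M2=159/35−12/35·-1123/326=933/163
back: M1=1/2−1/6·933/163=-74/163
M: M0=0, M1=-74/163, M2=933/163, M3=-1123/326, M4=0
seg 0: a=-1, c=M0/2=0, d=(M1−M0)/(6·2)=-37/978, b=Δ0−h0·(2M0+M1)/6=-1319/978
seg 1: a=-4, c=M1/2=-37/163, d=(M2−M1)/(6·1)=1007/978, b=Δ1−h1·(2M1+M2)/6=-1763/978
seg 2: a=-5, c=M2/2=933/326, d=(M3−M2)/(6·2)=-2989/3912, b=Δ2−h2·(2M2+M3)/6=407/489
seg 3: a=2, c=M3/2=-1123/652, d=(M4−M3)/(6·3)=1123/5868, b=Δ3−h3·(2M3+M4)/6=3043/978
t_q=3/2 → seg 0, τ=3/2; S=-1+-1319/978·τ+0·τ²+-37/978·τ³=-8217/2608

  seg 0: a=-1 b=-1319/978 c=0 d=-37/978
  seg 1: a=-4 b=-1763/978 c=-37/163 d=1007/978
  seg 2: a=-5 b=407/489 c=933/326 d=-2989/3912
  seg 3: a=2 b=3043/978 c=-1123/652 d=1123/5868
S(3/2) = -8217/2608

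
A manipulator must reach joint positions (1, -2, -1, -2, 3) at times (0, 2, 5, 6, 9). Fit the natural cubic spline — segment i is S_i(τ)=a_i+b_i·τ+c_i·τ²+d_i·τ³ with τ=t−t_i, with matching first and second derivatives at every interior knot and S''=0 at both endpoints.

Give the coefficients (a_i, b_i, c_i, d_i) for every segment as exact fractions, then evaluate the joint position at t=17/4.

  seg 0: a=1 b=-574/279 c=0 d=311/2232
  seg 1: a=-2 b=-215/558 c=311/372 d=-1997/10044
  seg 2: a=-1 b=-823/1116 c=-266/279 d=257/372
  seg 3: a=-2 b=-319/558 c=1249/1116 d=-1249/10044
S(17/4) = -7137/7936

Δ: Δ0=-3/2, Δ1=1/3, Δ2=-1, Δ3=5/3
row 1: diag=10, rhs=11; c'=3/10, d'=11/10
row 2: denom=8−3·3/10=71/10; d'=(-8−3·11/10)/(71/10)=-113/71
row 3: denom=8−1·10/71=558/71; d'=(16−1·-113/71)/(558/71)=1249/558
back: M3=1249/558
back: M2=-113/71−10/71·1249/558=-532/279
back: M1=11/10−3/10·-532/279=311/186
M: M0=0, M1=311/186, M2=-532/279, M3=1249/558, M4=0
seg 0: a=1, c=M0/2=0, d=(M1−M0)/(6·2)=311/2232, b=Δ0−h0·(2M0+M1)/6=-574/279
seg 1: a=-2, c=M1/2=311/372, d=(M2−M1)/(6·3)=-1997/10044, b=Δ1−h1·(2M1+M2)/6=-215/558
seg 2: a=-1, c=M2/2=-266/279, d=(M3−M2)/(6·1)=257/372, b=Δ2−h2·(2M2+M3)/6=-823/1116
seg 3: a=-2, c=M3/2=1249/1116, d=(M4−M3)/(6·3)=-1249/10044, b=Δ3−h3·(2M3+M4)/6=-319/558
t_q=17/4 → seg 1, τ=9/4; S=-2+-215/558·τ+311/372·τ²+-1997/10044·τ³=-7137/7936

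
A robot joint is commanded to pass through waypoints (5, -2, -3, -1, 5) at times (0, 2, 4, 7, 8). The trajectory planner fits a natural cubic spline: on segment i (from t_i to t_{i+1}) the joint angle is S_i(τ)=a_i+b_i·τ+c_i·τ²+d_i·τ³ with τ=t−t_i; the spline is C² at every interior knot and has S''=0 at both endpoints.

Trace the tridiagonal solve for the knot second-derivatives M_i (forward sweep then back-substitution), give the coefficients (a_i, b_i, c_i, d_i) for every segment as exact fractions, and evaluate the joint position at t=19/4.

Δ: Δ0=-7/2, Δ1=-1/2, Δ2=2/3, Δ3=6
row 1: diag=8, rhs=18; c'=1/4, d'=9/4
row 2: denom=10−2·1/4=19/2; d'=(7−2·9/4)/(19/2)=5/19
row 3: denom=8−3·6/19=134/19; d'=(32−3·5/19)/(134/19)=593/134
back: M3=593/134
back: M2=5/19−6/19·593/134=-76/67
back: M1=9/4−1/4·-76/67=679/268
M: M0=0, M1=679/268, M2=-76/67, M3=593/134, M4=0
seg 0: a=5, c=M0/2=0, d=(M1−M0)/(6·2)=679/3216, b=Δ0−h0·(2M0+M1)/6=-3493/804
seg 1: a=-2, c=M1/2=679/536, d=(M2−M1)/(6·2)=-983/3216, b=Δ1−h1·(2M1+M2)/6=-364/201
seg 2: a=-3, c=M2/2=-38/67, d=(M3−M2)/(6·3)=745/2412, b=Δ2−h2·(2M2+M3)/6=-331/804
seg 3: a=-1, c=M3/2=593/268, d=(M4−M3)/(6·1)=-593/804, b=Δ3−h3·(2M3+M4)/6=1819/402
t_q=19/4 → seg 2, τ=3/4; S=-3+-331/804·τ+-38/67·τ²+745/2412·τ³=-59989/17152

  seg 0: a=5 b=-3493/804 c=0 d=679/3216
  seg 1: a=-2 b=-364/201 c=679/536 d=-983/3216
  seg 2: a=-3 b=-331/804 c=-38/67 d=745/2412
  seg 3: a=-1 b=1819/402 c=593/268 d=-593/804
S(19/4) = -59989/17152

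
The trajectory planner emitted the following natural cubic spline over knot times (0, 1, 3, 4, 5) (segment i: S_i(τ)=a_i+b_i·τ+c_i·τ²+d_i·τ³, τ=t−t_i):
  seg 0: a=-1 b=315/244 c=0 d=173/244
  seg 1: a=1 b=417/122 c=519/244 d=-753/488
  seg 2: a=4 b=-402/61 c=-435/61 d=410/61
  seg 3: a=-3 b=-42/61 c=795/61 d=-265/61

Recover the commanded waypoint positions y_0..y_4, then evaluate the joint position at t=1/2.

y_0 = S_0(0) = a_0 = -1
y_1 = S_1(0) = a_1 = 1
y_2 = S_2(0) = a_2 = 4
y_3 = S_3(0) = a_3 = -3
y_4 = S_3(1) = 5
t_q=1/2 is in segment 0 (τ=1/2); S_0(τ)=-519/1952

y_0=-1 y_1=1 y_2=4 y_3=-3 y_4=5
S(1/2) = -519/1952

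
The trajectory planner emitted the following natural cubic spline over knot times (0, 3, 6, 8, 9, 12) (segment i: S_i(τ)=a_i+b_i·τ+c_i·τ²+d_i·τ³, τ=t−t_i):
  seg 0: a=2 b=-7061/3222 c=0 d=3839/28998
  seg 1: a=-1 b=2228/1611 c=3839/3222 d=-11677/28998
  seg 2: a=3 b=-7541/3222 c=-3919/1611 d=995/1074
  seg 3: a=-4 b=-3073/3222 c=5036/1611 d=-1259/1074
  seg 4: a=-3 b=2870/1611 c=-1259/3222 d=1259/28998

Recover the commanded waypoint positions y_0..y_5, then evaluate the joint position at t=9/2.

y_0 = S_0(0) = a_0 = 2
y_1 = S_1(0) = a_1 = -1
y_2 = S_2(0) = a_2 = 3
y_3 = S_3(0) = a_3 = -4
y_4 = S_4(0) = a_4 = -3
y_5 = S_4(3) = 0
t_q=9/2 is in segment 1 (τ=3/2); S_1(τ)=6863/2864

y_0=2 y_1=-1 y_2=3 y_3=-4 y_4=-3 y_5=0
S(9/2) = 6863/2864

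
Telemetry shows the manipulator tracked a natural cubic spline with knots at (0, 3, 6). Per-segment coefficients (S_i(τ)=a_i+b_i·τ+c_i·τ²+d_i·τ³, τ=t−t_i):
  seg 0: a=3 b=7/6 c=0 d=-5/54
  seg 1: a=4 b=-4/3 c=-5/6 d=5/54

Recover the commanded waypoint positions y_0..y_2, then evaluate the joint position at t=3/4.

y_0 = S_0(0) = a_0 = 3
y_1 = S_1(0) = a_1 = 4
y_2 = S_1(3) = -5
t_q=3/4 is in segment 0 (τ=3/4); S_0(τ)=491/128

y_0=3 y_1=4 y_2=-5
S(3/4) = 491/128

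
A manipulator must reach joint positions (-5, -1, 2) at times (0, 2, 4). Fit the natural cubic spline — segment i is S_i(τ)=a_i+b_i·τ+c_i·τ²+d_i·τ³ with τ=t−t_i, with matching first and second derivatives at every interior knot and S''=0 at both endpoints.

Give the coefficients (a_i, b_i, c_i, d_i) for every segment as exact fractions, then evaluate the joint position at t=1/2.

  seg 0: a=-5 b=17/8 c=0 d=-1/32
  seg 1: a=-1 b=7/4 c=-3/16 d=1/32
S(1/2) = -1009/256

Δ: Δ0=2, Δ1=3/2
row 1: diag=8, rhs=-3; c'=1/4, d'=-3/8
back: M1=-3/8
M: M0=0, M1=-3/8, M2=0
seg 0: a=-5, c=M0/2=0, d=(M1−M0)/(6·2)=-1/32, b=Δ0−h0·(2M0+M1)/6=17/8
seg 1: a=-1, c=M1/2=-3/16, d=(M2−M1)/(6·2)=1/32, b=Δ1−h1·(2M1+M2)/6=7/4
t_q=1/2 → seg 0, τ=1/2; S=-5+17/8·τ+0·τ²+-1/32·τ³=-1009/256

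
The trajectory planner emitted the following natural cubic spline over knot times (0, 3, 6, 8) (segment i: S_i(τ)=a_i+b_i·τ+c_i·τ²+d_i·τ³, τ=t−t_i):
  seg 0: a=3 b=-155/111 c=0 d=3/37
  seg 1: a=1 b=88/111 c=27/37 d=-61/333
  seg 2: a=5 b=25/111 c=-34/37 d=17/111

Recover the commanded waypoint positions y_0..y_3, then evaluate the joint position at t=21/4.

y_0=3 y_1=1 y_2=5 y_3=3
S(21/4) = 10399/2368

y_0 = S_0(0) = a_0 = 3
y_1 = S_1(0) = a_1 = 1
y_2 = S_2(0) = a_2 = 5
y_3 = S_2(2) = 3
t_q=21/4 is in segment 1 (τ=9/4); S_1(τ)=10399/2368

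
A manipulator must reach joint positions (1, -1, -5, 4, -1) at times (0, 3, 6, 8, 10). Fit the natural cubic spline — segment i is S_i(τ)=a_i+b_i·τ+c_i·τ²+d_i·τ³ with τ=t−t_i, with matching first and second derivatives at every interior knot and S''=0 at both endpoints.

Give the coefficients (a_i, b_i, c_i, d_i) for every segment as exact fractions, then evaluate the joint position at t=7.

Δ: Δ0=-2/3, Δ1=-4/3, Δ2=9/2, Δ3=-5/2
row 1: diag=12, rhs=-4; c'=1/4, d'=-1/3
row 2: denom=10−3·1/4=37/4; d'=(35−3·-1/3)/(37/4)=144/37
row 3: denom=8−2·8/37=280/37; d'=(-42−2·144/37)/(280/37)=-921/140
back: M3=-921/140
back: M2=144/37−8/37·-921/140=186/35
back: M1=-1/3−1/4·186/35=-349/210
M: M0=0, M1=-349/210, M2=186/35, M3=-921/140, M4=0
seg 0: a=1, c=M0/2=0, d=(M1−M0)/(6·3)=-349/3780, b=Δ0−h0·(2M0+M1)/6=23/140
seg 1: a=-1, c=M1/2=-349/420, d=(M2−M1)/(6·3)=293/756, b=Δ1−h1·(2M1+M2)/6=-163/70
seg 2: a=-5, c=M2/2=93/35, d=(M3−M2)/(6·2)=-111/112, b=Δ2−h2·(2M2+M3)/6=63/20
seg 3: a=4, c=M3/2=-921/280, d=(M4−M3)/(6·2)=307/560, b=Δ3−h3·(2M3+M4)/6=66/35
t_q=7 → seg 2, τ=1; S=-5+63/20·τ+93/35·τ²+-111/112·τ³=-103/560

  seg 0: a=1 b=23/140 c=0 d=-349/3780
  seg 1: a=-1 b=-163/70 c=-349/420 d=293/756
  seg 2: a=-5 b=63/20 c=93/35 d=-111/112
  seg 3: a=4 b=66/35 c=-921/280 d=307/560
S(7) = -103/560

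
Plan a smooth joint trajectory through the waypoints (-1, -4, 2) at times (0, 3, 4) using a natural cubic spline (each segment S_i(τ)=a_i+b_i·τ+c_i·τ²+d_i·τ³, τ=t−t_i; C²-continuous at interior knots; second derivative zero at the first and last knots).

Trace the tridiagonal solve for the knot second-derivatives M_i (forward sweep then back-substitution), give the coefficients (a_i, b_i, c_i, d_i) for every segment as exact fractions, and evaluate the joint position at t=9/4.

Δ: Δ0=-1, Δ1=6
row 1: diag=8, rhs=42; c'=1/8, d'=21/4
back: M1=21/4
M: M0=0, M1=21/4, M2=0
seg 0: a=-1, c=M0/2=0, d=(M1−M0)/(6·3)=7/24, b=Δ0−h0·(2M0+M1)/6=-29/8
seg 1: a=-4, c=M1/2=21/8, d=(M2−M1)/(6·1)=-7/8, b=Δ1−h1·(2M1+M2)/6=17/4
t_q=9/4 → seg 0, τ=9/4; S=-1+-29/8·τ+0·τ²+7/24·τ³=-2987/512

  seg 0: a=-1 b=-29/8 c=0 d=7/24
  seg 1: a=-4 b=17/4 c=21/8 d=-7/8
S(9/4) = -2987/512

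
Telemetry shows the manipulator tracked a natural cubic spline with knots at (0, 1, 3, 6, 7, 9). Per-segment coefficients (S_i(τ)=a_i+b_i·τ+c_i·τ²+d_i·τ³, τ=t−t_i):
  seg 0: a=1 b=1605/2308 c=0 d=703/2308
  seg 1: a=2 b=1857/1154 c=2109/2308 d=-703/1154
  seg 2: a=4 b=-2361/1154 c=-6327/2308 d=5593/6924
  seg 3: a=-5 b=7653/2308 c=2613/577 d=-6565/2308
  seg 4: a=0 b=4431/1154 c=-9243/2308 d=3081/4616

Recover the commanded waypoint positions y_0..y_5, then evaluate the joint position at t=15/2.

y_0 = S_0(0) = a_0 = 1
y_1 = S_1(0) = a_1 = 2
y_2 = S_2(0) = a_2 = 4
y_3 = S_3(0) = a_3 = -5
y_4 = S_4(0) = a_4 = 0
y_5 = S_4(2) = -3
t_q=15/2 is in segment 4 (τ=1/2); S_4(τ)=37005/36928

y_0=1 y_1=2 y_2=4 y_3=-5 y_4=0 y_5=-3
S(15/2) = 37005/36928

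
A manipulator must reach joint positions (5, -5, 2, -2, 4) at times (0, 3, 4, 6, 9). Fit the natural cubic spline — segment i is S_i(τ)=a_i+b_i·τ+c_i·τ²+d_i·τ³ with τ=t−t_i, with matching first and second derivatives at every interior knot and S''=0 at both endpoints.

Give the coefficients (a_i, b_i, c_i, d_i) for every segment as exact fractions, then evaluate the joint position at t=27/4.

  seg 0: a=5 b=-1745/219 c=0 d=1015/1971
  seg 1: a=-5 b=1300/219 c=1015/219 d=-782/219
  seg 2: a=2 b=328/73 c=-1331/219 d=310/219
  seg 3: a=-2 b=-620/219 c=529/219 d=-529/1971
S(27/4) = -13445/4672

Δ: Δ0=-10/3, Δ1=7, Δ2=-2, Δ3=2
row 1: diag=8, rhs=62; c'=1/8, d'=31/4
row 2: denom=6−1·1/8=47/8; d'=(-54−1·31/4)/(47/8)=-494/47
row 3: denom=10−2·16/47=438/47; d'=(24−2·-494/47)/(438/47)=1058/219
back: M3=1058/219
back: M2=-494/47−16/47·1058/219=-2662/219
back: M1=31/4−1/8·-2662/219=2030/219
M: M0=0, M1=2030/219, M2=-2662/219, M3=1058/219, M4=0
seg 0: a=5, c=M0/2=0, d=(M1−M0)/(6·3)=1015/1971, b=Δ0−h0·(2M0+M1)/6=-1745/219
seg 1: a=-5, c=M1/2=1015/219, d=(M2−M1)/(6·1)=-782/219, b=Δ1−h1·(2M1+M2)/6=1300/219
seg 2: a=2, c=M2/2=-1331/219, d=(M3−M2)/(6·2)=310/219, b=Δ2−h2·(2M2+M3)/6=328/73
seg 3: a=-2, c=M3/2=529/219, d=(M4−M3)/(6·3)=-529/1971, b=Δ3−h3·(2M3+M4)/6=-620/219
t_q=27/4 → seg 3, τ=3/4; S=-2+-620/219·τ+529/219·τ²+-529/1971·τ³=-13445/4672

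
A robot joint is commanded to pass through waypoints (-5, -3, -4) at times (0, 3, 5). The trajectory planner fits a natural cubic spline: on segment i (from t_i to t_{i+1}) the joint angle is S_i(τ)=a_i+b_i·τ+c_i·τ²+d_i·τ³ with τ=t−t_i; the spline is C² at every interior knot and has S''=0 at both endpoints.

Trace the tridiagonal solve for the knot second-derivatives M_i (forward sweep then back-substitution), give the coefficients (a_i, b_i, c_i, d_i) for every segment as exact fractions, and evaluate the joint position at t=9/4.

Δ: Δ0=2/3, Δ1=-1/2
row 1: diag=10, rhs=-7; c'=1/5, d'=-7/10
back: M1=-7/10
M: M0=0, M1=-7/10, M2=0
seg 0: a=-5, c=M0/2=0, d=(M1−M0)/(6·3)=-7/180, b=Δ0−h0·(2M0+M1)/6=61/60
seg 1: a=-3, c=M1/2=-7/20, d=(M2−M1)/(6·2)=7/120, b=Δ1−h1·(2M1+M2)/6=-1/30
t_q=9/4 → seg 0, τ=9/4; S=-5+61/60·τ+0·τ²+-7/180·τ³=-4039/1280

  seg 0: a=-5 b=61/60 c=0 d=-7/180
  seg 1: a=-3 b=-1/30 c=-7/20 d=7/120
S(9/4) = -4039/1280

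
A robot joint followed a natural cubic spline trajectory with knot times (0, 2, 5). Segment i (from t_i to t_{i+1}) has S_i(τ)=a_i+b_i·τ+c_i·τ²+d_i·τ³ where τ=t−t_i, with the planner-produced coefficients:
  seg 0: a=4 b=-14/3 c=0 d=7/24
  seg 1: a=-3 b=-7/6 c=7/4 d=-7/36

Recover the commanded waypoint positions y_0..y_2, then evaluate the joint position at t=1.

y_0 = S_0(0) = a_0 = 4
y_1 = S_1(0) = a_1 = -3
y_2 = S_1(3) = 4
t_q=1 is in segment 0 (τ=1); S_0(τ)=-3/8

y_0=4 y_1=-3 y_2=4
S(1) = -3/8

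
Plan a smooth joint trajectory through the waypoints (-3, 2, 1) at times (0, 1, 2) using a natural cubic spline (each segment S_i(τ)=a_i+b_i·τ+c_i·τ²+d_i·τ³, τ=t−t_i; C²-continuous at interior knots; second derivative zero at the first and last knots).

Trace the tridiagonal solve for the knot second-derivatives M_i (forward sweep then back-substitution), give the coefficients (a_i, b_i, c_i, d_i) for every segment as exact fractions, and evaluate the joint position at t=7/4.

Δ: Δ0=5, Δ1=-1
row 1: diag=4, rhs=-36; c'=1/4, d'=-9
back: M1=-9
M: M0=0, M1=-9, M2=0
seg 0: a=-3, c=M0/2=0, d=(M1−M0)/(6·1)=-3/2, b=Δ0−h0·(2M0+M1)/6=13/2
seg 1: a=2, c=M1/2=-9/2, d=(M2−M1)/(6·1)=3/2, b=Δ1−h1·(2M1+M2)/6=2
t_q=7/4 → seg 1, τ=3/4; S=2+2·τ+-9/2·τ²+3/2·τ³=205/128

  seg 0: a=-3 b=13/2 c=0 d=-3/2
  seg 1: a=2 b=2 c=-9/2 d=3/2
S(7/4) = 205/128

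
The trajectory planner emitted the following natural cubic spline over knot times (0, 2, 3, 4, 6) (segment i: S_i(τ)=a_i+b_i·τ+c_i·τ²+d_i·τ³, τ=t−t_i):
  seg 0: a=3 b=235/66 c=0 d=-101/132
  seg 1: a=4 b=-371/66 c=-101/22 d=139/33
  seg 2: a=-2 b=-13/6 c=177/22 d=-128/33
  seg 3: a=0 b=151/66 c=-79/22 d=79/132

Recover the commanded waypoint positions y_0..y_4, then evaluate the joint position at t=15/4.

y_0=3 y_1=4 y_2=-2 y_3=0 y_4=-5
S(15/4) = -259/352

y_0 = S_0(0) = a_0 = 3
y_1 = S_1(0) = a_1 = 4
y_2 = S_2(0) = a_2 = -2
y_3 = S_3(0) = a_3 = 0
y_4 = S_3(2) = -5
t_q=15/4 is in segment 2 (τ=3/4); S_2(τ)=-259/352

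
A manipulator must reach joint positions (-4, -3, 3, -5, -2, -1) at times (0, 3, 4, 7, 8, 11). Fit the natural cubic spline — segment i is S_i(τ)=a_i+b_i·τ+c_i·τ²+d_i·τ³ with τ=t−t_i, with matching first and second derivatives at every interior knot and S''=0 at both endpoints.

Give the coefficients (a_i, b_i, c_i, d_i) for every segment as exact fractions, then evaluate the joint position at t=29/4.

Δ: Δ0=1/3, Δ1=6, Δ2=-8/3, Δ3=3, Δ4=1/3
row 1: diag=8, rhs=34; c'=1/8, d'=17/4
row 2: denom=8−1·1/8=63/8; d'=(-52−1·17/4)/(63/8)=-50/7
row 3: denom=8−3·8/21=48/7; d'=(34−3·-50/7)/(48/7)=97/12
row 4: denom=8−1·7/48=377/48; d'=(-16−1·97/12)/(377/48)=-1156/377
back: M4=-1156/377
back: M3=97/12−7/48·-1156/377=3216/377
back: M2=-50/7−8/21·3216/377=-3918/377
back: M1=17/4−1/8·-3918/377=2092/377
M: M0=0, M1=2092/377, M2=-3918/377, M3=3216/377, M4=-1156/377, M5=0
seg 0: a=-4, c=M0/2=0, d=(M1−M0)/(6·3)=1046/3393, b=Δ0−h0·(2M0+M1)/6=-2761/1131
seg 1: a=-3, c=M1/2=1046/377, d=(M2−M1)/(6·1)=-3005/1131, b=Δ1−h1·(2M1+M2)/6=6653/1131
seg 2: a=3, c=M2/2=-1959/377, d=(M3−M2)/(6·3)=41/39, b=Δ2−h2·(2M2+M3)/6=3914/1131
seg 3: a=-5, c=M3/2=1608/377, d=(M4−M3)/(6·1)=-2186/1131, b=Δ3−h3·(2M3+M4)/6=755/1131
seg 4: a=-2, c=M4/2=-578/377, d=(M5−M4)/(6·3)=578/3393, b=Δ4−h4·(2M4+M5)/6=3845/1131
t_q=29/4 → seg 3, τ=1/4; S=-5+755/1131·τ+1608/377·τ²+-2186/1131·τ³=-55455/12064

  seg 0: a=-4 b=-2761/1131 c=0 d=1046/3393
  seg 1: a=-3 b=6653/1131 c=1046/377 d=-3005/1131
  seg 2: a=3 b=3914/1131 c=-1959/377 d=41/39
  seg 3: a=-5 b=755/1131 c=1608/377 d=-2186/1131
  seg 4: a=-2 b=3845/1131 c=-578/377 d=578/3393
S(29/4) = -55455/12064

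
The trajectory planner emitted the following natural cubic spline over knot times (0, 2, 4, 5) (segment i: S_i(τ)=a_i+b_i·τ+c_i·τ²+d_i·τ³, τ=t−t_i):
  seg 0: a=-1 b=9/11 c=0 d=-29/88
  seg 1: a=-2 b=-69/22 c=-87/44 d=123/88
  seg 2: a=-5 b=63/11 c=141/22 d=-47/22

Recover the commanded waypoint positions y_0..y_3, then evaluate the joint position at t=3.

y_0=-1 y_1=-2 y_2=-5 y_3=5
S(3) = -503/88

y_0 = S_0(0) = a_0 = -1
y_1 = S_1(0) = a_1 = -2
y_2 = S_2(0) = a_2 = -5
y_3 = S_2(1) = 5
t_q=3 is in segment 1 (τ=1); S_1(τ)=-503/88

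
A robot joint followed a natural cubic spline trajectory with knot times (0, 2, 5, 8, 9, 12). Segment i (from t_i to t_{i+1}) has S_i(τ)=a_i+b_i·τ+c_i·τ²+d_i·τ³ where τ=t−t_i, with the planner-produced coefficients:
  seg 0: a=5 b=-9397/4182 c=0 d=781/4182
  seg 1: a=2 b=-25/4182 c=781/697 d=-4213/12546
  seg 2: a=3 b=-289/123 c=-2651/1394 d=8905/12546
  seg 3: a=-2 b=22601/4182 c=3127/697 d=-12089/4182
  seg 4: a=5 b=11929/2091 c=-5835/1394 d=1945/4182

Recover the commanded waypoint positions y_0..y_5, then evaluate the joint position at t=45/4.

y_0 = S_0(0) = a_0 = 5
y_1 = S_1(0) = a_1 = 2
y_2 = S_2(0) = a_2 = 3
y_3 = S_3(0) = a_3 = -2
y_4 = S_4(0) = a_4 = 5
y_5 = S_4(3) = -3
t_q=45/4 is in segment 4 (τ=9/4); S_4(τ)=173359/89216

y_0=5 y_1=2 y_2=3 y_3=-2 y_4=5 y_5=-3
S(45/4) = 173359/89216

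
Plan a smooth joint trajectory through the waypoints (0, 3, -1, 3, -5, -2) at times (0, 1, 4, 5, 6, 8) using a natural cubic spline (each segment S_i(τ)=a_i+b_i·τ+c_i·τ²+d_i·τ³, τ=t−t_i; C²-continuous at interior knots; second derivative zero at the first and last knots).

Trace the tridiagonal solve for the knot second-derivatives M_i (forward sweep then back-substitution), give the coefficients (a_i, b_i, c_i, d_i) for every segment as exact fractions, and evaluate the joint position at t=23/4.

Δ: Δ0=3, Δ1=-4/3, Δ2=4, Δ3=-8, Δ4=3/2
row 1: diag=8, rhs=-26; c'=3/8, d'=-13/4
row 2: denom=8−3·3/8=55/8; d'=(32−3·-13/4)/(55/8)=334/55
row 3: denom=4−1·8/55=212/55; d'=(-72−1·334/55)/(212/55)=-2147/106
row 4: denom=6−1·55/212=1217/212; d'=(57−1·-2147/106)/(1217/212)=16378/1217
back: M4=16378/1217
back: M3=-2147/106−55/212·16378/1217=-28899/1217
back: M2=334/55−8/55·-28899/1217=11594/1217
back: M1=-13/4−3/8·11594/1217=-8303/1217
M: M0=0, M1=-8303/1217, M2=11594/1217, M3=-28899/1217, M4=16378/1217, M5=0
seg 0: a=0, c=M0/2=0, d=(M1−M0)/(6·1)=-8303/7302, b=Δ0−h0·(2M0+M1)/6=30209/7302
seg 1: a=3, c=M1/2=-8303/2434, d=(M2−M1)/(6·3)=19897/21906, b=Δ1−h1·(2M1+M2)/6=2650/3651
seg 2: a=-1, c=M2/2=5797/1217, d=(M3−M2)/(6·1)=-40493/7302, b=Δ2−h2·(2M2+M3)/6=34919/7302
seg 3: a=3, c=M3/2=-28899/2434, d=(M4−M3)/(6·1)=45277/7302, b=Δ3−h3·(2M3+M4)/6=-8498/3651
seg 4: a=-5, c=M4/2=8189/1217, d=(M5−M4)/(6·2)=-8189/7302, b=Δ4−h4·(2M4+M5)/6=-54559/7302
t_q=23/4 → seg 3, τ=3/4; S=3+-8498/3651·τ+-28899/2434·τ²+45277/7302·τ³=-437479/155776

  seg 0: a=0 b=30209/7302 c=0 d=-8303/7302
  seg 1: a=3 b=2650/3651 c=-8303/2434 d=19897/21906
  seg 2: a=-1 b=34919/7302 c=5797/1217 d=-40493/7302
  seg 3: a=3 b=-8498/3651 c=-28899/2434 d=45277/7302
  seg 4: a=-5 b=-54559/7302 c=8189/1217 d=-8189/7302
S(23/4) = -437479/155776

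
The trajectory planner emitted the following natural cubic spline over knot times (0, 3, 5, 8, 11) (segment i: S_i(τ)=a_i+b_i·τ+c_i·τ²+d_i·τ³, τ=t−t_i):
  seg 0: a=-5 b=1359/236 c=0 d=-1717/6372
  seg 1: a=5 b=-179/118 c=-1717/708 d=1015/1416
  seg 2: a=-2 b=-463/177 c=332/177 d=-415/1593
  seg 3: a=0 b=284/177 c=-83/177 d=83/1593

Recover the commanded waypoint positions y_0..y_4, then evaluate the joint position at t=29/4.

y_0=-5 y_1=5 y_2=-2 y_3=0 y_4=2
S(29/4) = -5125/3776

y_0 = S_0(0) = a_0 = -5
y_1 = S_1(0) = a_1 = 5
y_2 = S_2(0) = a_2 = -2
y_3 = S_3(0) = a_3 = 0
y_4 = S_3(3) = 2
t_q=29/4 is in segment 2 (τ=9/4); S_2(τ)=-5125/3776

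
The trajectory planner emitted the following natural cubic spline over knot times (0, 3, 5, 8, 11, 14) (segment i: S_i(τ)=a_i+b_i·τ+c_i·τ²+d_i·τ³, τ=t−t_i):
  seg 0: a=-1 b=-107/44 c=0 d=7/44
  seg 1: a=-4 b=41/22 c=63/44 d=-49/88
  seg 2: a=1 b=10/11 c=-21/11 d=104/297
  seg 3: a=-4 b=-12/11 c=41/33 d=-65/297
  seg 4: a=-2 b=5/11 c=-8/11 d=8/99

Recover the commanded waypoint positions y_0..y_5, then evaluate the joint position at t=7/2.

y_0=-1 y_1=-4 y_2=1 y_3=-4 y_4=-2 y_5=-5
S(7/2) = -1957/704

y_0 = S_0(0) = a_0 = -1
y_1 = S_1(0) = a_1 = -4
y_2 = S_2(0) = a_2 = 1
y_3 = S_3(0) = a_3 = -4
y_4 = S_4(0) = a_4 = -2
y_5 = S_4(3) = -5
t_q=7/2 is in segment 1 (τ=1/2); S_1(τ)=-1957/704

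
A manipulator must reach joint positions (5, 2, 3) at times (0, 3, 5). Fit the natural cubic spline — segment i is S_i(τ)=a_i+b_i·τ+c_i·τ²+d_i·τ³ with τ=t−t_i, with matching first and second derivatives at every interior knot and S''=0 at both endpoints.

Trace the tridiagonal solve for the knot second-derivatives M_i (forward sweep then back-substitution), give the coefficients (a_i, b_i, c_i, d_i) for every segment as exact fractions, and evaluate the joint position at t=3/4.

  seg 0: a=5 b=-29/20 c=0 d=1/20
  seg 1: a=2 b=-1/10 c=9/20 d=-3/40
S(3/4) = 1007/256

Δ: Δ0=-1, Δ1=1/2
row 1: diag=10, rhs=9; c'=1/5, d'=9/10
back: M1=9/10
M: M0=0, M1=9/10, M2=0
seg 0: a=5, c=M0/2=0, d=(M1−M0)/(6·3)=1/20, b=Δ0−h0·(2M0+M1)/6=-29/20
seg 1: a=2, c=M1/2=9/20, d=(M2−M1)/(6·2)=-3/40, b=Δ1−h1·(2M1+M2)/6=-1/10
t_q=3/4 → seg 0, τ=3/4; S=5+-29/20·τ+0·τ²+1/20·τ³=1007/256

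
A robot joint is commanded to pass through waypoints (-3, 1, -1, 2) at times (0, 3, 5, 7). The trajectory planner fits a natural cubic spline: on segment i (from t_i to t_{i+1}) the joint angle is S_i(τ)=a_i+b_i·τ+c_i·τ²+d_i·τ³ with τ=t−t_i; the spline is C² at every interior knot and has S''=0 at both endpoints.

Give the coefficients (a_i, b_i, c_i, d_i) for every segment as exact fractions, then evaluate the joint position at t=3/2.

  seg 0: a=-3 b=517/228 c=0 d=-71/684
  seg 1: a=1 b=-61/114 c=-71/76 d=20/57
  seg 2: a=-1 b=-7/114 c=89/76 d=-89/456
S(3/2) = 31/608

Δ: Δ0=4/3, Δ1=-1, Δ2=3/2
row 1: diag=10, rhs=-14; c'=1/5, d'=-7/5
row 2: denom=8−2·1/5=38/5; d'=(15−2·-7/5)/(38/5)=89/38
back: M2=89/38
back: M1=-7/5−1/5·89/38=-71/38
M: M0=0, M1=-71/38, M2=89/38, M3=0
seg 0: a=-3, c=M0/2=0, d=(M1−M0)/(6·3)=-71/684, b=Δ0−h0·(2M0+M1)/6=517/228
seg 1: a=1, c=M1/2=-71/76, d=(M2−M1)/(6·2)=20/57, b=Δ1−h1·(2M1+M2)/6=-61/114
seg 2: a=-1, c=M2/2=89/76, d=(M3−M2)/(6·2)=-89/456, b=Δ2−h2·(2M2+M3)/6=-7/114
t_q=3/2 → seg 0, τ=3/2; S=-3+517/228·τ+0·τ²+-71/684·τ³=31/608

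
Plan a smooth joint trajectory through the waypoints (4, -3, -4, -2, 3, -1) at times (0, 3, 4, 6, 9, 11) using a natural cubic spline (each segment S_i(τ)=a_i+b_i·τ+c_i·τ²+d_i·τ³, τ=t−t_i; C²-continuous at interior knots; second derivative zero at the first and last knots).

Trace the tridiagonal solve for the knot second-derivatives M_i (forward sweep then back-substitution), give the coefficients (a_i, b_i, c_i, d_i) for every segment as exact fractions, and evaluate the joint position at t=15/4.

  seg 0: a=4 b=-10817/3957 c=0 d=176/3957
  seg 1: a=-3 b=-6065/3957 c=528/1319 d=524/3957
  seg 2: a=-4 b=-1325/3957 c=1052/1319 d=-515/7914
  seg 3: a=-2 b=8209/3957 c=537/1319 d=-2149/11871
  seg 4: a=3 b=-1466/3957 c=-1612/1319 d=806/3957
S(15/4) = -81641/21104

Δ: Δ0=-7/3, Δ1=-1, Δ2=1, Δ3=5/3, Δ4=-2
row 1: diag=8, rhs=8; c'=1/8, d'=1
row 2: denom=6−1·1/8=47/8; d'=(12−1·1)/(47/8)=88/47
row 3: denom=10−2·16/47=438/47; d'=(4−2·88/47)/(438/47)=2/73
row 4: denom=10−3·47/146=1319/146; d'=(-22−3·2/73)/(1319/146)=-3224/1319
back: M4=-3224/1319
back: M3=2/73−47/146·-3224/1319=1074/1319
back: M2=88/47−16/47·1074/1319=2104/1319
back: M1=1−1/8·2104/1319=1056/1319
M: M0=0, M1=1056/1319, M2=2104/1319, M3=1074/1319, M4=-3224/1319, M5=0
seg 0: a=4, c=M0/2=0, d=(M1−M0)/(6·3)=176/3957, b=Δ0−h0·(2M0+M1)/6=-10817/3957
seg 1: a=-3, c=M1/2=528/1319, d=(M2−M1)/(6·1)=524/3957, b=Δ1−h1·(2M1+M2)/6=-6065/3957
seg 2: a=-4, c=M2/2=1052/1319, d=(M3−M2)/(6·2)=-515/7914, b=Δ2−h2·(2M2+M3)/6=-1325/3957
seg 3: a=-2, c=M3/2=537/1319, d=(M4−M3)/(6·3)=-2149/11871, b=Δ3−h3·(2M3+M4)/6=8209/3957
seg 4: a=3, c=M4/2=-1612/1319, d=(M5−M4)/(6·2)=806/3957, b=Δ4−h4·(2M4+M5)/6=-1466/3957
t_q=15/4 → seg 1, τ=3/4; S=-3+-6065/3957·τ+528/1319·τ²+524/3957·τ³=-81641/21104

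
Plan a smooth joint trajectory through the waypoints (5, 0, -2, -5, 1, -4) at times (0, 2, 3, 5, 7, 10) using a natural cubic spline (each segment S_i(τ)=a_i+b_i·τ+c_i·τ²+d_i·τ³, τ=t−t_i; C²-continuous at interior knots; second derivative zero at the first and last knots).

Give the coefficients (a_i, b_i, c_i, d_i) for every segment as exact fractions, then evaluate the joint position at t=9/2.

Δ: Δ0=-5/2, Δ1=-2, Δ2=-3/2, Δ3=3, Δ4=-5/3
row 1: diag=6, rhs=3; c'=1/6, d'=1/2
row 2: denom=6−1·1/6=35/6; d'=(3−1·1/2)/(35/6)=3/7
row 3: denom=8−2·12/35=256/35; d'=(27−2·3/7)/(256/35)=915/256
row 4: denom=10−2·35/128=605/64; d'=(-28−2·915/256)/(605/64)=-409/110
back: M4=-409/110
back: M3=915/256−35/128·-409/110=101/22
back: M2=3/7−12/35·101/22=-63/55
back: M1=1/2−1/6·-63/55=38/55
M: M0=0, M1=38/55, M2=-63/55, M3=101/22, M4=-409/110, M5=0
seg 0: a=5, c=M0/2=0, d=(M1−M0)/(6·2)=19/330, b=Δ0−h0·(2M0+M1)/6=-901/330
seg 1: a=0, c=M1/2=19/55, d=(M2−M1)/(6·1)=-101/330, b=Δ1−h1·(2M1+M2)/6=-673/330
seg 2: a=-2, c=M2/2=-63/110, d=(M3−M2)/(6·2)=631/1320, b=Δ2−h2·(2M2+M3)/6=-34/15
seg 3: a=-5, c=M3/2=101/44, d=(M4−M3)/(6·2)=-457/660, b=Δ3−h3·(2M3+M4)/6=389/330
seg 4: a=1, c=M4/2=-409/220, d=(M5−M4)/(6·3)=409/1980, b=Δ4−h4·(2M4+M5)/6=677/330
t_q=9/2 → seg 2, τ=3/2; S=-2+-34/15·τ+-63/110·τ²+631/1320·τ³=-3573/704

  seg 0: a=5 b=-901/330 c=0 d=19/330
  seg 1: a=0 b=-673/330 c=19/55 d=-101/330
  seg 2: a=-2 b=-34/15 c=-63/110 d=631/1320
  seg 3: a=-5 b=389/330 c=101/44 d=-457/660
  seg 4: a=1 b=677/330 c=-409/220 d=409/1980
S(9/2) = -3573/704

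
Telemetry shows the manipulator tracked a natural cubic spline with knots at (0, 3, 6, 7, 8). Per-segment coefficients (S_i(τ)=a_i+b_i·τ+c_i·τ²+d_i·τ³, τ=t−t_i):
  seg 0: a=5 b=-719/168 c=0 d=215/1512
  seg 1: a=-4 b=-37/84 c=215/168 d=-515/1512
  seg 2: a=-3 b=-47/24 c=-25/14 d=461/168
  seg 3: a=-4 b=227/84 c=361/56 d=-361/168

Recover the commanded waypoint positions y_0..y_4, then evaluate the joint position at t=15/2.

y_0 = S_0(0) = a_0 = 5
y_1 = S_1(0) = a_1 = -4
y_2 = S_2(0) = a_2 = -3
y_3 = S_3(0) = a_3 = -4
y_4 = S_3(1) = 3
t_q=15/2 is in segment 3 (τ=1/2); S_3(τ)=-585/448

y_0=5 y_1=-4 y_2=-3 y_3=-4 y_4=3
S(15/2) = -585/448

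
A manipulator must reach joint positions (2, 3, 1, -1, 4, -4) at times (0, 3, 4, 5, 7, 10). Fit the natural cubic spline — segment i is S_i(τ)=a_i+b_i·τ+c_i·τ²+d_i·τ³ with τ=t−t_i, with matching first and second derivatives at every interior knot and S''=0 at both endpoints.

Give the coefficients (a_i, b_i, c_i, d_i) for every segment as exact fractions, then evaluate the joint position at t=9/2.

  seg 0: a=2 b=157/138 c=0 d=-37/414
  seg 1: a=3 b=-88/69 c=-37/46 d=11/138
  seg 2: a=1 b=-365/138 c=-13/23 d=167/138
  seg 3: a=-1 b=-10/69 c=141/46 d=-481/552
  seg 4: a=4 b=229/138 c=-199/92 d=199/828
S(9/2) = -5/16

Δ: Δ0=1/3, Δ1=-2, Δ2=-2, Δ3=5/2, Δ4=-8/3
row 1: diag=8, rhs=-14; c'=1/8, d'=-7/4
row 2: denom=4−1·1/8=31/8; d'=(0−1·-7/4)/(31/8)=14/31
row 3: denom=6−1·8/31=178/31; d'=(27−1·14/31)/(178/31)=823/178
row 4: denom=10−2·31/89=828/89; d'=(-31−2·823/178)/(828/89)=-199/46
back: M4=-199/46
back: M3=823/178−31/89·-199/46=141/23
back: M2=14/31−8/31·141/23=-26/23
back: M1=-7/4−1/8·-26/23=-37/23
M: M0=0, M1=-37/23, M2=-26/23, M3=141/23, M4=-199/46, M5=0
seg 0: a=2, c=M0/2=0, d=(M1−M0)/(6·3)=-37/414, b=Δ0−h0·(2M0+M1)/6=157/138
seg 1: a=3, c=M1/2=-37/46, d=(M2−M1)/(6·1)=11/138, b=Δ1−h1·(2M1+M2)/6=-88/69
seg 2: a=1, c=M2/2=-13/23, d=(M3−M2)/(6·1)=167/138, b=Δ2−h2·(2M2+M3)/6=-365/138
seg 3: a=-1, c=M3/2=141/46, d=(M4−M3)/(6·2)=-481/552, b=Δ3−h3·(2M3+M4)/6=-10/69
seg 4: a=4, c=M4/2=-199/92, d=(M5−M4)/(6·3)=199/828, b=Δ4−h4·(2M4+M5)/6=229/138
t_q=9/2 → seg 2, τ=1/2; S=1+-365/138·τ+-13/23·τ²+167/138·τ³=-5/16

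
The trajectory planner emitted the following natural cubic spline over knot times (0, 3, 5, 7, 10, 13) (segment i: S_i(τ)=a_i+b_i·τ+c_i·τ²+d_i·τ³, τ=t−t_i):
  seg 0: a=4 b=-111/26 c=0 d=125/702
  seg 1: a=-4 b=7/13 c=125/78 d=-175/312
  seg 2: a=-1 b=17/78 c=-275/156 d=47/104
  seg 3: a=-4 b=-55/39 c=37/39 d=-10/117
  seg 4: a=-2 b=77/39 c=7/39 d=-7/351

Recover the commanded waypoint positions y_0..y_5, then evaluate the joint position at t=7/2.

y_0 = S_0(0) = a_0 = 4
y_1 = S_1(0) = a_1 = -4
y_2 = S_2(0) = a_2 = -1
y_3 = S_3(0) = a_3 = -4
y_4 = S_4(0) = a_4 = -2
y_5 = S_4(3) = 5
t_q=7/2 is in segment 1 (τ=1/2); S_1(τ)=-2829/832

y_0=4 y_1=-4 y_2=-1 y_3=-4 y_4=-2 y_5=5
S(7/2) = -2829/832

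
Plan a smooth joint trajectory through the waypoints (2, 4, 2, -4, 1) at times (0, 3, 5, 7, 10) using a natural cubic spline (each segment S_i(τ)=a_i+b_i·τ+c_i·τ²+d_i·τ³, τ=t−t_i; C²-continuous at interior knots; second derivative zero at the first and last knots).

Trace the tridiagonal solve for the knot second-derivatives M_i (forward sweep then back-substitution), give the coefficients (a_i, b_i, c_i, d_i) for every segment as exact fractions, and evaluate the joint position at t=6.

Δ: Δ0=2/3, Δ1=-1, Δ2=-3, Δ3=5/3
row 1: diag=10, rhs=-10; c'=1/5, d'=-1
row 2: denom=8−2·1/5=38/5; d'=(-12−2·-1)/(38/5)=-25/19
row 3: denom=10−2·5/19=180/19; d'=(28−2·-25/19)/(180/19)=97/30
back: M3=97/30
back: M2=-25/19−5/19·97/30=-13/6
back: M1=-1−1/5·-13/6=-17/30
M: M0=0, M1=-17/30, M2=-13/6, M3=97/30, M4=0
seg 0: a=2, c=M0/2=0, d=(M1−M0)/(6·3)=-17/540, b=Δ0−h0·(2M0+M1)/6=19/20
seg 1: a=4, c=M1/2=-17/60, d=(M2−M1)/(6·2)=-2/15, b=Δ1−h1·(2M1+M2)/6=1/10
seg 2: a=2, c=M2/2=-13/12, d=(M3−M2)/(6·2)=9/20, b=Δ2−h2·(2M2+M3)/6=-79/30
seg 3: a=-4, c=M3/2=97/60, d=(M4−M3)/(6·3)=-97/540, b=Δ3−h3·(2M3+M4)/6=-47/30
t_q=6 → seg 2, τ=1; S=2+-79/30·τ+-13/12·τ²+9/20·τ³=-19/15

  seg 0: a=2 b=19/20 c=0 d=-17/540
  seg 1: a=4 b=1/10 c=-17/60 d=-2/15
  seg 2: a=2 b=-79/30 c=-13/12 d=9/20
  seg 3: a=-4 b=-47/30 c=97/60 d=-97/540
S(6) = -19/15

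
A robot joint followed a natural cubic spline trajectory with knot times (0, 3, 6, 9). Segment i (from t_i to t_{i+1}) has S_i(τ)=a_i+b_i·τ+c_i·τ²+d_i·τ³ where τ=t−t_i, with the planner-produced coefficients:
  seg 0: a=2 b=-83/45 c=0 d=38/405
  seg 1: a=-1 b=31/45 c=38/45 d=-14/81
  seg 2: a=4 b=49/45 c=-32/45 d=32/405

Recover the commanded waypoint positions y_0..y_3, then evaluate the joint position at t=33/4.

y_0 = S_0(0) = a_0 = 2
y_1 = S_1(0) = a_1 = -1
y_2 = S_2(0) = a_2 = 4
y_3 = S_2(3) = 3
t_q=33/4 is in segment 2 (τ=9/4); S_2(τ)=15/4

y_0=2 y_1=-1 y_2=4 y_3=3
S(33/4) = 15/4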